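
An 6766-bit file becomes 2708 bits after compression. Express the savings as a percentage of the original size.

Space savings = (1 - Compressed/Original) × 100%
= (1 - 2708/6766) × 100%
= 59.98%


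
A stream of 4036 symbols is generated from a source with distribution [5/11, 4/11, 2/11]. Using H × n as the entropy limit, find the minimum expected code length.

Entropy H = 1.4949 bits/symbol
Minimum bits = H × n = 1.4949 × 4036
= 6033.49 bits


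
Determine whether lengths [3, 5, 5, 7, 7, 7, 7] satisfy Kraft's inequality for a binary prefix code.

Kraft inequality: Σ 2^(-l_i) ≤ 1 for prefix-free code
Calculating: 2^(-3) + 2^(-5) + 2^(-5) + 2^(-7) + 2^(-7) + 2^(-7) + 2^(-7)
= 0.125 + 0.03125 + 0.03125 + 0.0078125 + 0.0078125 + 0.0078125 + 0.0078125
= 0.2188
Since 0.2188 ≤ 1, prefix-free code exists


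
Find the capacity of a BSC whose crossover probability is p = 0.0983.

For BSC with error probability p:
C = 1 - H(p) where H(p) is binary entropy
H(0.0983) = -0.0983 × log₂(0.0983) - 0.9017 × log₂(0.9017)
H(p) = 0.4636
C = 1 - 0.4636 = 0.5364 bits/use


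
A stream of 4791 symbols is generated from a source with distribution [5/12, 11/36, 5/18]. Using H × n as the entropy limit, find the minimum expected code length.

Entropy H = 1.5622 bits/symbol
Minimum bits = H × n = 1.5622 × 4791
= 7484.73 bits


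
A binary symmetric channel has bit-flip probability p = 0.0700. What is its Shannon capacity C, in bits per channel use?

For BSC with error probability p:
C = 1 - H(p) where H(p) is binary entropy
H(0.0700) = -0.0700 × log₂(0.0700) - 0.9300 × log₂(0.9300)
H(p) = 0.3659
C = 1 - 0.3659 = 0.6341 bits/use


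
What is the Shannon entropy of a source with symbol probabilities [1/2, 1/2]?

H(X) = -Σ p(x) log₂ p(x)
  -1/2 × log₂(1/2) = 0.5000
  -1/2 × log₂(1/2) = 0.5000
H(X) = 1.0000 bits


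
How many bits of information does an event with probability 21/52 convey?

Information content I(x) = -log₂(p(x))
I = -log₂(21/52) = -log₂(0.4038)
I = 1.3081 bits


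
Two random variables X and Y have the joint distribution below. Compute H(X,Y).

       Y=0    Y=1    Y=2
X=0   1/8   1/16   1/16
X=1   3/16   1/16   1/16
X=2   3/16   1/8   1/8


H(X,Y) = -Σ p(x,y) log₂ p(x,y)
  p(0,0)=1/8: -0.1250 × log₂(0.1250) = 0.3750
  p(0,1)=1/16: -0.0625 × log₂(0.0625) = 0.2500
  p(0,2)=1/16: -0.0625 × log₂(0.0625) = 0.2500
  p(1,0)=3/16: -0.1875 × log₂(0.1875) = 0.4528
  p(1,1)=1/16: -0.0625 × log₂(0.0625) = 0.2500
  p(1,2)=1/16: -0.0625 × log₂(0.0625) = 0.2500
  p(2,0)=3/16: -0.1875 × log₂(0.1875) = 0.4528
  p(2,1)=1/8: -0.1250 × log₂(0.1250) = 0.3750
  p(2,2)=1/8: -0.1250 × log₂(0.1250) = 0.3750
H(X,Y) = 3.0306 bits


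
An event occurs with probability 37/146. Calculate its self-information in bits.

Information content I(x) = -log₂(p(x))
I = -log₂(37/146) = -log₂(0.2534)
I = 1.9804 bits


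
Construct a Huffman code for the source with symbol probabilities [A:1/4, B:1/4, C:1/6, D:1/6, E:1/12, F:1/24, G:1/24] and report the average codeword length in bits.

Huffman tree construction:
Combine smallest probabilities repeatedly
Resulting codes:
  A: 01 (length 2)
  B: 10 (length 2)
  C: 110 (length 3)
  D: 111 (length 3)
  E: 000 (length 3)
  F: 0010 (length 4)
  G: 0011 (length 4)
Average length = Σ p(s) × length(s) = 2.5833 bits


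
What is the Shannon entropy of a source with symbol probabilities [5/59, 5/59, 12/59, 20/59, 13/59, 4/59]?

H(X) = -Σ p(x) log₂ p(x)
  -5/59 × log₂(5/59) = 0.3018
  -5/59 × log₂(5/59) = 0.3018
  -12/59 × log₂(12/59) = 0.4673
  -20/59 × log₂(20/59) = 0.5291
  -13/59 × log₂(13/59) = 0.4808
  -4/59 × log₂(4/59) = 0.2632
H(X) = 2.3439 bits


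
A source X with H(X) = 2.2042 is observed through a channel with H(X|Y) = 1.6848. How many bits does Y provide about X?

I(X;Y) = H(X) - H(X|Y)
I(X;Y) = 2.2042 - 1.6848 = 0.5194 bits


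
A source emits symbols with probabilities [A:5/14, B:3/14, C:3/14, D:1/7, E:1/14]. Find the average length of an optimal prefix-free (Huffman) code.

Huffman tree construction:
Combine smallest probabilities repeatedly
Resulting codes:
  A: 11 (length 2)
  B: 00 (length 2)
  C: 01 (length 2)
  D: 101 (length 3)
  E: 100 (length 3)
Average length = Σ p(s) × length(s) = 2.2143 bits


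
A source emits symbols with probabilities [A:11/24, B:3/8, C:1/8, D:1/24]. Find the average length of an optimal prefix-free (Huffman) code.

Huffman tree construction:
Combine smallest probabilities repeatedly
Resulting codes:
  A: 0 (length 1)
  B: 11 (length 2)
  C: 101 (length 3)
  D: 100 (length 3)
Average length = Σ p(s) × length(s) = 1.7083 bits


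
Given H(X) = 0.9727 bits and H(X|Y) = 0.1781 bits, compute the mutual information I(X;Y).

I(X;Y) = H(X) - H(X|Y)
I(X;Y) = 0.9727 - 0.1781 = 0.7946 bits


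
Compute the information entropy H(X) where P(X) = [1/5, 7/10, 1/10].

H(X) = -Σ p(x) log₂ p(x)
  -1/5 × log₂(1/5) = 0.4644
  -7/10 × log₂(7/10) = 0.3602
  -1/10 × log₂(1/10) = 0.3322
H(X) = 1.1568 bits


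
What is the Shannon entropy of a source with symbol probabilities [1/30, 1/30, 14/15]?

H(X) = -Σ p(x) log₂ p(x)
  -1/30 × log₂(1/30) = 0.1636
  -1/30 × log₂(1/30) = 0.1636
  -14/15 × log₂(14/15) = 0.0929
H(X) = 0.4200 bits


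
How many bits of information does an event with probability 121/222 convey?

Information content I(x) = -log₂(p(x))
I = -log₂(121/222) = -log₂(0.5450)
I = 0.8756 bits


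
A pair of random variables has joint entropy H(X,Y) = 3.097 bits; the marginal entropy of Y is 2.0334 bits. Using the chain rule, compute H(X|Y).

Chain rule: H(X,Y) = H(X|Y) + H(Y)
H(X|Y) = H(X,Y) - H(Y) = 3.097 - 2.0334 = 1.0636 bits


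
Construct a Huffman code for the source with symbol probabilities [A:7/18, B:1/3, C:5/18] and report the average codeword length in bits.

Huffman tree construction:
Combine smallest probabilities repeatedly
Resulting codes:
  A: 0 (length 1)
  B: 11 (length 2)
  C: 10 (length 2)
Average length = Σ p(s) × length(s) = 1.6111 bits


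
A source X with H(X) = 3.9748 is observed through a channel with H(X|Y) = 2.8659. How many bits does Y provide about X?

I(X;Y) = H(X) - H(X|Y)
I(X;Y) = 3.9748 - 2.8659 = 1.1089 bits


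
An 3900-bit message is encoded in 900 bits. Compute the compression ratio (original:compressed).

Compression ratio = Original / Compressed
= 3900 / 900 = 4.33:1


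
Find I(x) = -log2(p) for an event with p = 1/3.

Information content I(x) = -log₂(p(x))
I = -log₂(1/3) = -log₂(0.3333)
I = 1.5850 bits


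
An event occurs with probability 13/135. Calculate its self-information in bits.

Information content I(x) = -log₂(p(x))
I = -log₂(13/135) = -log₂(0.0963)
I = 3.3764 bits


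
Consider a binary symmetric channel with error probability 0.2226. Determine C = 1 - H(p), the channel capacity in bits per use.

For BSC with error probability p:
C = 1 - H(p) where H(p) is binary entropy
H(0.2226) = -0.2226 × log₂(0.2226) - 0.7774 × log₂(0.7774)
H(p) = 0.7649
C = 1 - 0.7649 = 0.2351 bits/use


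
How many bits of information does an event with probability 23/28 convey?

Information content I(x) = -log₂(p(x))
I = -log₂(23/28) = -log₂(0.8214)
I = 0.2838 bits


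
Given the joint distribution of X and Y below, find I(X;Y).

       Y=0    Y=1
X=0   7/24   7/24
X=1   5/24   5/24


H(X) = 0.9799, H(Y) = 1.0000, H(X,Y) = 1.9799
I(X;Y) = H(X) + H(Y) - H(X,Y) = 0.0000 bits


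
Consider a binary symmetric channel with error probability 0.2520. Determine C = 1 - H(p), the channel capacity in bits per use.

For BSC with error probability p:
C = 1 - H(p) where H(p) is binary entropy
H(0.2520) = -0.2520 × log₂(0.2520) - 0.7480 × log₂(0.7480)
H(p) = 0.8144
C = 1 - 0.8144 = 0.1856 bits/use


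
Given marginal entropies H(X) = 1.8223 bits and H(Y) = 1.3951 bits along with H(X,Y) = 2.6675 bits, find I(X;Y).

I(X;Y) = H(X) + H(Y) - H(X,Y)
I(X;Y) = 1.8223 + 1.3951 - 2.6675 = 0.5499 bits


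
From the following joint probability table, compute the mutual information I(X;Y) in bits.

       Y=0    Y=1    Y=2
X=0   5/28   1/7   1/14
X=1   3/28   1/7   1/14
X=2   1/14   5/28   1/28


H(X) = 1.5722, H(Y) = 1.4883, H(X,Y) = 3.0226
I(X;Y) = H(X) + H(Y) - H(X,Y) = 0.0379 bits


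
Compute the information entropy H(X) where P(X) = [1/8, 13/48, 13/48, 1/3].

H(X) = -Σ p(x) log₂ p(x)
  -1/8 × log₂(1/8) = 0.3750
  -13/48 × log₂(13/48) = 0.5104
  -13/48 × log₂(13/48) = 0.5104
  -1/3 × log₂(1/3) = 0.5283
H(X) = 1.9241 bits


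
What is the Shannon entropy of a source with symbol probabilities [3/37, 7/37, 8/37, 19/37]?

H(X) = -Σ p(x) log₂ p(x)
  -3/37 × log₂(3/37) = 0.2939
  -7/37 × log₂(7/37) = 0.4545
  -8/37 × log₂(8/37) = 0.4777
  -19/37 × log₂(19/37) = 0.4938
H(X) = 1.7198 bits


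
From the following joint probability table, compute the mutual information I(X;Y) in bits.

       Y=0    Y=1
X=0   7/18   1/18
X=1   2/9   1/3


H(X) = 0.9911, H(Y) = 0.9641, H(X,Y) = 1.7721
I(X;Y) = H(X) + H(Y) - H(X,Y) = 0.1831 bits


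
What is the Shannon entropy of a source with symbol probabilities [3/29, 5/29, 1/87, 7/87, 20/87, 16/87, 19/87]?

H(X) = -Σ p(x) log₂ p(x)
  -3/29 × log₂(3/29) = 0.3386
  -5/29 × log₂(5/29) = 0.4373
  -1/87 × log₂(1/87) = 0.0741
  -7/87 × log₂(7/87) = 0.2925
  -20/87 × log₂(20/87) = 0.4876
  -16/87 × log₂(16/87) = 0.4493
  -19/87 × log₂(19/87) = 0.4794
H(X) = 2.5587 bits


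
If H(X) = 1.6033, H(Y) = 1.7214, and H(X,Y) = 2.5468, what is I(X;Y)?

I(X;Y) = H(X) + H(Y) - H(X,Y)
I(X;Y) = 1.6033 + 1.7214 - 2.5468 = 0.7779 bits


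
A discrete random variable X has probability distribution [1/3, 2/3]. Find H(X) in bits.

H(X) = -Σ p(x) log₂ p(x)
  -1/3 × log₂(1/3) = 0.5283
  -2/3 × log₂(2/3) = 0.3900
H(X) = 0.9183 bits


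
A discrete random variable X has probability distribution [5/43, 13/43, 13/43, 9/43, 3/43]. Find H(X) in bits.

H(X) = -Σ p(x) log₂ p(x)
  -5/43 × log₂(5/43) = 0.3610
  -13/43 × log₂(13/43) = 0.5218
  -13/43 × log₂(13/43) = 0.5218
  -9/43 × log₂(9/43) = 0.4723
  -3/43 × log₂(3/43) = 0.2680
H(X) = 2.1447 bits


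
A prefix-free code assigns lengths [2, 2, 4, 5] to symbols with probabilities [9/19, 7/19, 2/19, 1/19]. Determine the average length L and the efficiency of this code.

Average length L = Σ p_i × l_i = 2.3684 bits
Entropy H = 1.6068 bits
Efficiency η = H/L × 100% = 67.84%


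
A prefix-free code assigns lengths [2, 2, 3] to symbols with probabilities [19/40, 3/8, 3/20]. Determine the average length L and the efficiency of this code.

Average length L = Σ p_i × l_i = 2.1500 bits
Entropy H = 1.4513 bits
Efficiency η = H/L × 100% = 67.50%


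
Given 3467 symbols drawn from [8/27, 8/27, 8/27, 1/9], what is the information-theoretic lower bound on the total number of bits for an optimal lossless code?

Entropy H = 1.9121 bits/symbol
Minimum bits = H × n = 1.9121 × 3467
= 6629.30 bits


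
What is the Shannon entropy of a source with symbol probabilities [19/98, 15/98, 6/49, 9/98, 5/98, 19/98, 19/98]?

H(X) = -Σ p(x) log₂ p(x)
  -19/98 × log₂(19/98) = 0.4589
  -15/98 × log₂(15/98) = 0.4145
  -6/49 × log₂(6/49) = 0.3710
  -9/98 × log₂(9/98) = 0.3164
  -5/98 × log₂(5/98) = 0.2190
  -19/98 × log₂(19/98) = 0.4589
  -19/98 × log₂(19/98) = 0.4589
H(X) = 2.6974 bits


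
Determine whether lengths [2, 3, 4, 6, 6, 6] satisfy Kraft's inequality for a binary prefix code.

Kraft inequality: Σ 2^(-l_i) ≤ 1 for prefix-free code
Calculating: 2^(-2) + 2^(-3) + 2^(-4) + 2^(-6) + 2^(-6) + 2^(-6)
= 0.25 + 0.125 + 0.0625 + 0.015625 + 0.015625 + 0.015625
= 0.4844
Since 0.4844 ≤ 1, prefix-free code exists


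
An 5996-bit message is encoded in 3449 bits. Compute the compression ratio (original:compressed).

Compression ratio = Original / Compressed
= 5996 / 3449 = 1.74:1


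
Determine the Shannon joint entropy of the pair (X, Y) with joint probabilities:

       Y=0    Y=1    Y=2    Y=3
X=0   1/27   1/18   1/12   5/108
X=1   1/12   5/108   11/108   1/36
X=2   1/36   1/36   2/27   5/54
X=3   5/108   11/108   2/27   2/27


H(X,Y) = -Σ p(x,y) log₂ p(x,y)
  p(0,0)=1/27: -0.0370 × log₂(0.0370) = 0.1761
  p(0,1)=1/18: -0.0556 × log₂(0.0556) = 0.2317
  p(0,2)=1/12: -0.0833 × log₂(0.0833) = 0.2987
  p(0,3)=5/108: -0.0463 × log₂(0.0463) = 0.2052
  p(1,0)=1/12: -0.0833 × log₂(0.0833) = 0.2987
  p(1,1)=5/108: -0.0463 × log₂(0.0463) = 0.2052
  p(1,2)=11/108: -0.1019 × log₂(0.1019) = 0.3356
  p(1,3)=1/36: -0.0278 × log₂(0.0278) = 0.1436
  p(2,0)=1/36: -0.0278 × log₂(0.0278) = 0.1436
  p(2,1)=1/36: -0.0278 × log₂(0.0278) = 0.1436
  p(2,2)=2/27: -0.0741 × log₂(0.0741) = 0.2781
  p(2,3)=5/54: -0.0926 × log₂(0.0926) = 0.3179
  p(3,0)=5/108: -0.0463 × log₂(0.0463) = 0.2052
  p(3,1)=11/108: -0.1019 × log₂(0.1019) = 0.3356
  p(3,2)=2/27: -0.0741 × log₂(0.0741) = 0.2781
  p(3,3)=2/27: -0.0741 × log₂(0.0741) = 0.2781
H(X,Y) = 3.8754 bits


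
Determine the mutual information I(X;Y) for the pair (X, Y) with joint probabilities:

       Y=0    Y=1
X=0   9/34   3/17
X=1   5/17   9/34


H(X) = 0.9900, H(Y) = 0.9900, H(X,Y) = 1.9761
I(X;Y) = H(X) + H(Y) - H(X,Y) = 0.0039 bits


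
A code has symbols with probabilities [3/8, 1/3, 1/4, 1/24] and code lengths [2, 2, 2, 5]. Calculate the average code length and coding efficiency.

Average length L = Σ p_i × l_i = 2.1250 bits
Entropy H = 1.7500 bits
Efficiency η = H/L × 100% = 82.35%


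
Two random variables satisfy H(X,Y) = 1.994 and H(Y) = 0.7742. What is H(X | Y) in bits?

Chain rule: H(X,Y) = H(X|Y) + H(Y)
H(X|Y) = H(X,Y) - H(Y) = 1.994 - 0.7742 = 1.2198 bits


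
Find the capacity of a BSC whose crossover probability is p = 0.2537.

For BSC with error probability p:
C = 1 - H(p) where H(p) is binary entropy
H(0.2537) = -0.2537 × log₂(0.2537) - 0.7463 × log₂(0.7463)
H(p) = 0.8171
C = 1 - 0.8171 = 0.1829 bits/use


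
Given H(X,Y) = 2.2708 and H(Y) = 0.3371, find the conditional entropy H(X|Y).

Chain rule: H(X,Y) = H(X|Y) + H(Y)
H(X|Y) = H(X,Y) - H(Y) = 2.2708 - 0.3371 = 1.9337 bits


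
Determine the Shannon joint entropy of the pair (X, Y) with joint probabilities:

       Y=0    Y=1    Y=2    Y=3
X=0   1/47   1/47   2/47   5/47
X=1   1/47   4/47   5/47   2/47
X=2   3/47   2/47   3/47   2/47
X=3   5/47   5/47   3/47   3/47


H(X,Y) = -Σ p(x,y) log₂ p(x,y)
  p(0,0)=1/47: -0.0213 × log₂(0.0213) = 0.1182
  p(0,1)=1/47: -0.0213 × log₂(0.0213) = 0.1182
  p(0,2)=2/47: -0.0426 × log₂(0.0426) = 0.1938
  p(0,3)=5/47: -0.1064 × log₂(0.1064) = 0.3439
  p(1,0)=1/47: -0.0213 × log₂(0.0213) = 0.1182
  p(1,1)=4/47: -0.0851 × log₂(0.0851) = 0.3025
  p(1,2)=5/47: -0.1064 × log₂(0.1064) = 0.3439
  p(1,3)=2/47: -0.0426 × log₂(0.0426) = 0.1938
  p(2,0)=3/47: -0.0638 × log₂(0.0638) = 0.2534
  p(2,1)=2/47: -0.0426 × log₂(0.0426) = 0.1938
  p(2,2)=3/47: -0.0638 × log₂(0.0638) = 0.2534
  p(2,3)=2/47: -0.0426 × log₂(0.0426) = 0.1938
  p(3,0)=5/47: -0.1064 × log₂(0.1064) = 0.3439
  p(3,1)=5/47: -0.1064 × log₂(0.1064) = 0.3439
  p(3,2)=3/47: -0.0638 × log₂(0.0638) = 0.2534
  p(3,3)=3/47: -0.0638 × log₂(0.0638) = 0.2534
H(X,Y) = 3.8214 bits


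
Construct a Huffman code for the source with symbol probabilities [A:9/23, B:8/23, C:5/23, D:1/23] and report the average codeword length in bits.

Huffman tree construction:
Combine smallest probabilities repeatedly
Resulting codes:
  A: 0 (length 1)
  B: 11 (length 2)
  C: 101 (length 3)
  D: 100 (length 3)
Average length = Σ p(s) × length(s) = 1.8696 bits


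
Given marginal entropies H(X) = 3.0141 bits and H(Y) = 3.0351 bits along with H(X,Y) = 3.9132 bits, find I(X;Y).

I(X;Y) = H(X) + H(Y) - H(X,Y)
I(X;Y) = 3.0141 + 3.0351 - 3.9132 = 2.136 bits


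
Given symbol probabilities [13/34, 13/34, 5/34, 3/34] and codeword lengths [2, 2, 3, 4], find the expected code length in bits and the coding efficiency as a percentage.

Average length L = Σ p_i × l_i = 2.3235 bits
Entropy H = 1.7764 bits
Efficiency η = H/L × 100% = 76.45%


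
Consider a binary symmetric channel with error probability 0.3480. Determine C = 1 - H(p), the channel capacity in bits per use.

For BSC with error probability p:
C = 1 - H(p) where H(p) is binary entropy
H(0.3480) = -0.3480 × log₂(0.3480) - 0.6520 × log₂(0.6520)
H(p) = 0.9323
C = 1 - 0.9323 = 0.0677 bits/use


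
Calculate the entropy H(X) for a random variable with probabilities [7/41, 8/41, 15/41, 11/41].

H(X) = -Σ p(x) log₂ p(x)
  -7/41 × log₂(7/41) = 0.4354
  -8/41 × log₂(8/41) = 0.4600
  -15/41 × log₂(15/41) = 0.5307
  -11/41 × log₂(11/41) = 0.5093
H(X) = 1.9354 bits


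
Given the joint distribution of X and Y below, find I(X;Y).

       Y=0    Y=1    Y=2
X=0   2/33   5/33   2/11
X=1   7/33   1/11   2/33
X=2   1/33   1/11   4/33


H(X) = 1.5557, H(Y) = 1.5810, H(X,Y) = 2.9753
I(X;Y) = H(X) + H(Y) - H(X,Y) = 0.1614 bits


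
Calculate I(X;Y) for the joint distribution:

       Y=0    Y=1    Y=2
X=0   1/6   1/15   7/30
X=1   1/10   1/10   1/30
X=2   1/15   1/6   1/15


H(X) = 1.5241, H(Y) = 1.5850, H(X,Y) = 2.9609
I(X;Y) = H(X) + H(Y) - H(X,Y) = 0.1482 bits


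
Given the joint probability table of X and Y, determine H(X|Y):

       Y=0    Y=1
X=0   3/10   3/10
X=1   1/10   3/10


H(X|Y) = Σ_y p(y) H(X|Y=y)
  p(Y=0) = 2/5, H(X|Y=0) = 0.8113
  p(Y=1) = 3/5, H(X|Y=1) = 1.0000
H(X|Y) = 0.4000×0.8113 + 0.6000×1.0000 = 0.9245 bits


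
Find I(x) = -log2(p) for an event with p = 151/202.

Information content I(x) = -log₂(p(x))
I = -log₂(151/202) = -log₂(0.7475)
I = 0.4198 bits


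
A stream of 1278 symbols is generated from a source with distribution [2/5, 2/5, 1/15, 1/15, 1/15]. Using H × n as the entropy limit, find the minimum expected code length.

Entropy H = 1.8389 bits/symbol
Minimum bits = H × n = 1.8389 × 1278
= 2350.14 bits


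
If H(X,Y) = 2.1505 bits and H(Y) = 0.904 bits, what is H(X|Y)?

Chain rule: H(X,Y) = H(X|Y) + H(Y)
H(X|Y) = H(X,Y) - H(Y) = 2.1505 - 0.904 = 1.2465 bits


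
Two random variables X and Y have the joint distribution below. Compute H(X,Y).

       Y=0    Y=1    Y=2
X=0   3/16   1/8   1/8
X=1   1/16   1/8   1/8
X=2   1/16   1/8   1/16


H(X,Y) = -Σ p(x,y) log₂ p(x,y)
  p(0,0)=3/16: -0.1875 × log₂(0.1875) = 0.4528
  p(0,1)=1/8: -0.1250 × log₂(0.1250) = 0.3750
  p(0,2)=1/8: -0.1250 × log₂(0.1250) = 0.3750
  p(1,0)=1/16: -0.0625 × log₂(0.0625) = 0.2500
  p(1,1)=1/8: -0.1250 × log₂(0.1250) = 0.3750
  p(1,2)=1/8: -0.1250 × log₂(0.1250) = 0.3750
  p(2,0)=1/16: -0.0625 × log₂(0.0625) = 0.2500
  p(2,1)=1/8: -0.1250 × log₂(0.1250) = 0.3750
  p(2,2)=1/16: -0.0625 × log₂(0.0625) = 0.2500
H(X,Y) = 3.0778 bits


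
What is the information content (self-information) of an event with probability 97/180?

Information content I(x) = -log₂(p(x))
I = -log₂(97/180) = -log₂(0.5389)
I = 0.8919 bits


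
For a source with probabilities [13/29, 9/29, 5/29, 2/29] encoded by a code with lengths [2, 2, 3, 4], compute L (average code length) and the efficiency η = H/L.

Average length L = Σ p_i × l_i = 2.3103 bits
Entropy H = 1.7461 bits
Efficiency η = H/L × 100% = 75.58%


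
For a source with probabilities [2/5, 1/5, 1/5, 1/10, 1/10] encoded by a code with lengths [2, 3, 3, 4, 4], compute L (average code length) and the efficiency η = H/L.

Average length L = Σ p_i × l_i = 2.8000 bits
Entropy H = 2.1219 bits
Efficiency η = H/L × 100% = 75.78%


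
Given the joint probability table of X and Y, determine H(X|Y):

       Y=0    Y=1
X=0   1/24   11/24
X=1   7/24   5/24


H(X|Y) = Σ_y p(y) H(X|Y=y)
  p(Y=0) = 1/3, H(X|Y=0) = 0.5436
  p(Y=1) = 2/3, H(X|Y=1) = 0.8960
H(X|Y) = 0.3333×0.5436 + 0.6667×0.8960 = 0.7785 bits


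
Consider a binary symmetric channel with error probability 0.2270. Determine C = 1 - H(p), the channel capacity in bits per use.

For BSC with error probability p:
C = 1 - H(p) where H(p) is binary entropy
H(0.2270) = -0.2270 × log₂(0.2270) - 0.7730 × log₂(0.7730)
H(p) = 0.7727
C = 1 - 0.7727 = 0.2273 bits/use


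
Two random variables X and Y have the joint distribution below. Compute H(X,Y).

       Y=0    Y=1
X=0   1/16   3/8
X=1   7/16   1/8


H(X,Y) = -Σ p(x,y) log₂ p(x,y)
  p(0,0)=1/16: -0.0625 × log₂(0.0625) = 0.2500
  p(0,1)=3/8: -0.3750 × log₂(0.3750) = 0.5306
  p(1,0)=7/16: -0.4375 × log₂(0.4375) = 0.5218
  p(1,1)=1/8: -0.1250 × log₂(0.1250) = 0.3750
H(X,Y) = 1.6774 bits


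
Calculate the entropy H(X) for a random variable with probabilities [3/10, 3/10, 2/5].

H(X) = -Σ p(x) log₂ p(x)
  -3/10 × log₂(3/10) = 0.5211
  -3/10 × log₂(3/10) = 0.5211
  -2/5 × log₂(2/5) = 0.5288
H(X) = 1.5710 bits


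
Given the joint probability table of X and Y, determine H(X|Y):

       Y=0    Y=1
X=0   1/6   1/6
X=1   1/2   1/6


H(X|Y) = Σ_y p(y) H(X|Y=y)
  p(Y=0) = 2/3, H(X|Y=0) = 0.8113
  p(Y=1) = 1/3, H(X|Y=1) = 1.0000
H(X|Y) = 0.6667×0.8113 + 0.3333×1.0000 = 0.8742 bits


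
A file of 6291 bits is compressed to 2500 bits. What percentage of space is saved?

Space savings = (1 - Compressed/Original) × 100%
= (1 - 2500/6291) × 100%
= 60.26%


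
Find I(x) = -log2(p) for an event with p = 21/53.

Information content I(x) = -log₂(p(x))
I = -log₂(21/53) = -log₂(0.3962)
I = 1.3356 bits


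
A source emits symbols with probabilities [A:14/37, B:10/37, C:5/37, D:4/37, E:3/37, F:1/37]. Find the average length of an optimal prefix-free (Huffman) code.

Huffman tree construction:
Combine smallest probabilities repeatedly
Resulting codes:
  A: 0 (length 1)
  B: 10 (length 2)
  C: 110 (length 3)
  D: 1110 (length 4)
  E: 11111 (length 5)
  F: 11110 (length 5)
Average length = Σ p(s) × length(s) = 2.2973 bits


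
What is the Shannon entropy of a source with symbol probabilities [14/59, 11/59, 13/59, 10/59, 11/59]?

H(X) = -Σ p(x) log₂ p(x)
  -14/59 × log₂(14/59) = 0.4924
  -11/59 × log₂(11/59) = 0.4518
  -13/59 × log₂(13/59) = 0.4808
  -10/59 × log₂(10/59) = 0.4340
  -11/59 × log₂(11/59) = 0.4518
H(X) = 2.3109 bits


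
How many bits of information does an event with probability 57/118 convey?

Information content I(x) = -log₂(p(x))
I = -log₂(57/118) = -log₂(0.4831)
I = 1.0498 bits


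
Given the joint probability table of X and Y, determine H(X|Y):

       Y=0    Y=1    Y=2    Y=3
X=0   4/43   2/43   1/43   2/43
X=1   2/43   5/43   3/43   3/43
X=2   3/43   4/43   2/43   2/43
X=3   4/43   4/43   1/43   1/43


H(X|Y) = Σ_y p(y) H(X|Y=y)
  p(Y=0) = 13/43, H(X|Y=0) = 1.9501
  p(Y=1) = 15/43, H(X|Y=1) = 1.9329
  p(Y=2) = 7/43, H(X|Y=2) = 1.8424
  p(Y=3) = 8/43, H(X|Y=3) = 1.9056
H(X|Y) = 0.3023×1.9501 + 0.3488×1.9329 + 0.1628×1.8424 + 0.1860×1.9056 = 1.9183 bits


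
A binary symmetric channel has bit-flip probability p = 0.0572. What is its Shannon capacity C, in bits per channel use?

For BSC with error probability p:
C = 1 - H(p) where H(p) is binary entropy
H(0.0572) = -0.0572 × log₂(0.0572) - 0.9428 × log₂(0.9428)
H(p) = 0.3162
C = 1 - 0.3162 = 0.6838 bits/use


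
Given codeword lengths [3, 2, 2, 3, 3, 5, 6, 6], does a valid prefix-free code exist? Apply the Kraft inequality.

Kraft inequality: Σ 2^(-l_i) ≤ 1 for prefix-free code
Calculating: 2^(-3) + 2^(-2) + 2^(-2) + 2^(-3) + 2^(-3) + 2^(-5) + 2^(-6) + 2^(-6)
= 0.125 + 0.25 + 0.25 + 0.125 + 0.125 + 0.03125 + 0.015625 + 0.015625
= 0.9375
Since 0.9375 ≤ 1, prefix-free code exists


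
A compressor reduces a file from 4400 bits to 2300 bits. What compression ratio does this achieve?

Compression ratio = Original / Compressed
= 4400 / 2300 = 1.91:1


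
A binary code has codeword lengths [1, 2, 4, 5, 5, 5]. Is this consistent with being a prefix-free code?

Kraft inequality: Σ 2^(-l_i) ≤ 1 for prefix-free code
Calculating: 2^(-1) + 2^(-2) + 2^(-4) + 2^(-5) + 2^(-5) + 2^(-5)
= 0.5 + 0.25 + 0.0625 + 0.03125 + 0.03125 + 0.03125
= 0.9062
Since 0.9062 ≤ 1, prefix-free code exists


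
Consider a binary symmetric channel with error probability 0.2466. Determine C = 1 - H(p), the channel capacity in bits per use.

For BSC with error probability p:
C = 1 - H(p) where H(p) is binary entropy
H(0.2466) = -0.2466 × log₂(0.2466) - 0.7534 × log₂(0.7534)
H(p) = 0.8058
C = 1 - 0.8058 = 0.1942 bits/use


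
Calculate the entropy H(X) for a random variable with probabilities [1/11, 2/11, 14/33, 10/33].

H(X) = -Σ p(x) log₂ p(x)
  -1/11 × log₂(1/11) = 0.3145
  -2/11 × log₂(2/11) = 0.4472
  -14/33 × log₂(14/33) = 0.5248
  -10/33 × log₂(10/33) = 0.5220
H(X) = 1.8084 bits


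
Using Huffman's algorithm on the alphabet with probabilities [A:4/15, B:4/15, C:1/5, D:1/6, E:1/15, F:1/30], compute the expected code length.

Huffman tree construction:
Combine smallest probabilities repeatedly
Resulting codes:
  A: 01 (length 2)
  B: 10 (length 2)
  C: 00 (length 2)
  D: 111 (length 3)
  E: 1101 (length 4)
  F: 1100 (length 4)
Average length = Σ p(s) × length(s) = 2.3667 bits


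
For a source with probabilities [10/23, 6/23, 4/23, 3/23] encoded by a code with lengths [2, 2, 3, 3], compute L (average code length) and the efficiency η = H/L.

Average length L = Σ p_i × l_i = 2.3043 bits
Entropy H = 1.8503 bits
Efficiency η = H/L × 100% = 80.30%


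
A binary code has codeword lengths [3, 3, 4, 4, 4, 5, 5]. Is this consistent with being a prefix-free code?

Kraft inequality: Σ 2^(-l_i) ≤ 1 for prefix-free code
Calculating: 2^(-3) + 2^(-3) + 2^(-4) + 2^(-4) + 2^(-4) + 2^(-5) + 2^(-5)
= 0.125 + 0.125 + 0.0625 + 0.0625 + 0.0625 + 0.03125 + 0.03125
= 0.5000
Since 0.5000 ≤ 1, prefix-free code exists


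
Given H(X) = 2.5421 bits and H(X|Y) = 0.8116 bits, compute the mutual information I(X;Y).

I(X;Y) = H(X) - H(X|Y)
I(X;Y) = 2.5421 - 0.8116 = 1.7305 bits


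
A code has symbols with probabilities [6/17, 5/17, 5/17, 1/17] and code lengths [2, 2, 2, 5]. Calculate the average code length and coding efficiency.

Average length L = Σ p_i × l_i = 2.1765 bits
Entropy H = 1.8093 bits
Efficiency η = H/L × 100% = 83.13%


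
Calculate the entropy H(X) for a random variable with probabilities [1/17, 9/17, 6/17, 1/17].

H(X) = -Σ p(x) log₂ p(x)
  -1/17 × log₂(1/17) = 0.2404
  -9/17 × log₂(9/17) = 0.4858
  -6/17 × log₂(6/17) = 0.5303
  -1/17 × log₂(1/17) = 0.2404
H(X) = 1.4969 bits


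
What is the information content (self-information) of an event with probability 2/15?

Information content I(x) = -log₂(p(x))
I = -log₂(2/15) = -log₂(0.1333)
I = 2.9069 bits


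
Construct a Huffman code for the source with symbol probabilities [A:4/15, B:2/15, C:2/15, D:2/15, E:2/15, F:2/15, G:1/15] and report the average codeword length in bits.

Huffman tree construction:
Combine smallest probabilities repeatedly
Resulting codes:
  A: 01 (length 2)
  B: 001 (length 3)
  C: 100 (length 3)
  D: 101 (length 3)
  E: 110 (length 3)
  F: 111 (length 3)
  G: 000 (length 3)
Average length = Σ p(s) × length(s) = 2.7333 bits


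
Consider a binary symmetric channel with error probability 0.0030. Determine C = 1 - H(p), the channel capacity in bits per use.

For BSC with error probability p:
C = 1 - H(p) where H(p) is binary entropy
H(0.0030) = -0.0030 × log₂(0.0030) - 0.9970 × log₂(0.9970)
H(p) = 0.0295
C = 1 - 0.0295 = 0.9705 bits/use


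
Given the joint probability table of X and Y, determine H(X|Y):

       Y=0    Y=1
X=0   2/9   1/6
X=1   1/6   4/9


H(X|Y) = Σ_y p(y) H(X|Y=y)
  p(Y=0) = 7/18, H(X|Y=0) = 0.9852
  p(Y=1) = 11/18, H(X|Y=1) = 0.8454
H(X|Y) = 0.3889×0.9852 + 0.6111×0.8454 = 0.8997 bits


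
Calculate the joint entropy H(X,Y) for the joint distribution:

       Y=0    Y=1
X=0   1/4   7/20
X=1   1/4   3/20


H(X,Y) = -Σ p(x,y) log₂ p(x,y)
  p(0,0)=1/4: -0.2500 × log₂(0.2500) = 0.5000
  p(0,1)=7/20: -0.3500 × log₂(0.3500) = 0.5301
  p(1,0)=1/4: -0.2500 × log₂(0.2500) = 0.5000
  p(1,1)=3/20: -0.1500 × log₂(0.1500) = 0.4105
H(X,Y) = 1.9406 bits


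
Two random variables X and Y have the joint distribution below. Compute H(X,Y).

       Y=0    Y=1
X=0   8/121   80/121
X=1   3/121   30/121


H(X,Y) = -Σ p(x,y) log₂ p(x,y)
  p(0,0)=8/121: -0.0661 × log₂(0.0661) = 0.2591
  p(0,1)=80/121: -0.6612 × log₂(0.6612) = 0.3947
  p(1,0)=3/121: -0.0248 × log₂(0.0248) = 0.1322
  p(1,1)=30/121: -0.2479 × log₂(0.2479) = 0.4988
H(X,Y) = 1.2848 bits


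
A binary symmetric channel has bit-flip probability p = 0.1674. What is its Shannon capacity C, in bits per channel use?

For BSC with error probability p:
C = 1 - H(p) where H(p) is binary entropy
H(0.1674) = -0.1674 × log₂(0.1674) - 0.8326 × log₂(0.8326)
H(p) = 0.6517
C = 1 - 0.6517 = 0.3483 bits/use


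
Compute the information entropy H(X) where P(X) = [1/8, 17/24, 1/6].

H(X) = -Σ p(x) log₂ p(x)
  -1/8 × log₂(1/8) = 0.3750
  -17/24 × log₂(17/24) = 0.3524
  -1/6 × log₂(1/6) = 0.4308
H(X) = 1.1582 bits


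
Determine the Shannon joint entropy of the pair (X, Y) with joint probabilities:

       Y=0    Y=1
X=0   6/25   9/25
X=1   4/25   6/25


H(X,Y) = -Σ p(x,y) log₂ p(x,y)
  p(0,0)=6/25: -0.2400 × log₂(0.2400) = 0.4941
  p(0,1)=9/25: -0.3600 × log₂(0.3600) = 0.5306
  p(1,0)=4/25: -0.1600 × log₂(0.1600) = 0.4230
  p(1,1)=6/25: -0.2400 × log₂(0.2400) = 0.4941
H(X,Y) = 1.9419 bits


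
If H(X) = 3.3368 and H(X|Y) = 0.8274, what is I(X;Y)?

I(X;Y) = H(X) - H(X|Y)
I(X;Y) = 3.3368 - 0.8274 = 2.5094 bits


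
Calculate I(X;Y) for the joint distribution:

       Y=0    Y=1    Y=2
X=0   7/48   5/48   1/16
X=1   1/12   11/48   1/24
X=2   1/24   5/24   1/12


H(X) = 1.5831, H(Y) = 1.4423, H(X,Y) = 2.9331
I(X;Y) = H(X) + H(Y) - H(X,Y) = 0.0923 bits


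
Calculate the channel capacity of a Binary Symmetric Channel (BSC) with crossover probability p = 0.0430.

For BSC with error probability p:
C = 1 - H(p) where H(p) is binary entropy
H(0.0430) = -0.0430 × log₂(0.0430) - 0.9570 × log₂(0.9570)
H(p) = 0.2559
C = 1 - 0.2559 = 0.7441 bits/use


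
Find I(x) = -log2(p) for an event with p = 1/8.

Information content I(x) = -log₂(p(x))
I = -log₂(1/8) = -log₂(0.1250)
I = 3.0000 bits


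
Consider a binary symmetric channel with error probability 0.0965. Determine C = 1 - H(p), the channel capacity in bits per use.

For BSC with error probability p:
C = 1 - H(p) where H(p) is binary entropy
H(0.0965) = -0.0965 × log₂(0.0965) - 0.9035 × log₂(0.9035)
H(p) = 0.4578
C = 1 - 0.4578 = 0.5422 bits/use


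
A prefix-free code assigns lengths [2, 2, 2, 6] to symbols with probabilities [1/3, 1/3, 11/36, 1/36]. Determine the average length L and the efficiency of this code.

Average length L = Σ p_i × l_i = 2.1111 bits
Entropy H = 1.7229 bits
Efficiency η = H/L × 100% = 81.61%


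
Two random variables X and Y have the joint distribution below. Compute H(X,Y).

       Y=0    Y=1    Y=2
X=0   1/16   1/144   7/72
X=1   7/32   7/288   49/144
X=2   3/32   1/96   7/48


H(X,Y) = -Σ p(x,y) log₂ p(x,y)
  p(0,0)=1/16: -0.0625 × log₂(0.0625) = 0.2500
  p(0,1)=1/144: -0.0069 × log₂(0.0069) = 0.0498
  p(0,2)=7/72: -0.0972 × log₂(0.0972) = 0.3269
  p(1,0)=7/32: -0.2188 × log₂(0.2188) = 0.4796
  p(1,1)=7/288: -0.0243 × log₂(0.0243) = 0.1303
  p(1,2)=49/144: -0.3403 × log₂(0.3403) = 0.5292
  p(2,0)=3/32: -0.0938 × log₂(0.0938) = 0.3202
  p(2,1)=1/96: -0.0104 × log₂(0.0104) = 0.0686
  p(2,2)=7/48: -0.1458 × log₂(0.1458) = 0.4051
H(X,Y) = 2.5597 bits


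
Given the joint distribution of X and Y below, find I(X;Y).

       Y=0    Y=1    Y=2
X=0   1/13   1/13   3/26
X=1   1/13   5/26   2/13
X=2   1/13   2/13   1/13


H(X) = 1.5579, H(Y) = 1.5430, H(X,Y) = 3.0710
I(X;Y) = H(X) + H(Y) - H(X,Y) = 0.0299 bits


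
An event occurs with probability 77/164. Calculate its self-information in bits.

Information content I(x) = -log₂(p(x))
I = -log₂(77/164) = -log₂(0.4695)
I = 1.0908 bits


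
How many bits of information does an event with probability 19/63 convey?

Information content I(x) = -log₂(p(x))
I = -log₂(19/63) = -log₂(0.3016)
I = 1.7294 bits


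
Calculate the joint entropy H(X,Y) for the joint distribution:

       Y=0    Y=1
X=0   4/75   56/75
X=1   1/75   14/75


H(X,Y) = -Σ p(x,y) log₂ p(x,y)
  p(0,0)=4/75: -0.0533 × log₂(0.0533) = 0.2255
  p(0,1)=56/75: -0.7467 × log₂(0.7467) = 0.3147
  p(1,0)=1/75: -0.0133 × log₂(0.0133) = 0.0831
  p(1,1)=14/75: -0.1867 × log₂(0.1867) = 0.4520
H(X,Y) = 1.0753 bits


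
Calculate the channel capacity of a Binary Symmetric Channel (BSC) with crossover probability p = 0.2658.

For BSC with error probability p:
C = 1 - H(p) where H(p) is binary entropy
H(0.2658) = -0.2658 × log₂(0.2658) - 0.7342 × log₂(0.7342)
H(p) = 0.8354
C = 1 - 0.8354 = 0.1646 bits/use


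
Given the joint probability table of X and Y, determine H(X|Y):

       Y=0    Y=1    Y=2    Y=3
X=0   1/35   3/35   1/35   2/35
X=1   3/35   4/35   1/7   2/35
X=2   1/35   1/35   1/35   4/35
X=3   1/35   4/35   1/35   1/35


H(X|Y) = Σ_y p(y) H(X|Y=y)
  p(Y=0) = 6/35, H(X|Y=0) = 1.7925
  p(Y=1) = 12/35, H(X|Y=1) = 1.8554
  p(Y=2) = 8/35, H(X|Y=2) = 1.5488
  p(Y=3) = 9/35, H(X|Y=3) = 1.8366
H(X|Y) = 0.1714×1.7925 + 0.3429×1.8554 + 0.2286×1.5488 + 0.2571×1.8366 = 1.7697 bits


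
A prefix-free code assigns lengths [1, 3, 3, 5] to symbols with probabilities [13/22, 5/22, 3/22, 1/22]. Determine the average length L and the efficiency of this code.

Average length L = Σ p_i × l_i = 1.9091 bits
Entropy H = 1.5290 bits
Efficiency η = H/L × 100% = 80.09%


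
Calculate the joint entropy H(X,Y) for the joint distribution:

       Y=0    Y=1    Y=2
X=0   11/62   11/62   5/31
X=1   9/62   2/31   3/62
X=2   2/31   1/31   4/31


H(X,Y) = -Σ p(x,y) log₂ p(x,y)
  p(0,0)=11/62: -0.1774 × log₂(0.1774) = 0.4426
  p(0,1)=11/62: -0.1774 × log₂(0.1774) = 0.4426
  p(0,2)=5/31: -0.1613 × log₂(0.1613) = 0.4246
  p(1,0)=9/62: -0.1452 × log₂(0.1452) = 0.4042
  p(1,1)=2/31: -0.0645 × log₂(0.0645) = 0.2551
  p(1,2)=3/62: -0.0484 × log₂(0.0484) = 0.2114
  p(2,0)=2/31: -0.0645 × log₂(0.0645) = 0.2551
  p(2,1)=1/31: -0.0323 × log₂(0.0323) = 0.1598
  p(2,2)=4/31: -0.1290 × log₂(0.1290) = 0.3812
H(X,Y) = 2.9766 bits


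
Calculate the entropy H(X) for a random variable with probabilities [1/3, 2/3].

H(X) = -Σ p(x) log₂ p(x)
  -1/3 × log₂(1/3) = 0.5283
  -2/3 × log₂(2/3) = 0.3900
H(X) = 0.9183 bits


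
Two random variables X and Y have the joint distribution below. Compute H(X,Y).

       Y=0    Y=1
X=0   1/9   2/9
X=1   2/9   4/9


H(X,Y) = -Σ p(x,y) log₂ p(x,y)
  p(0,0)=1/9: -0.1111 × log₂(0.1111) = 0.3522
  p(0,1)=2/9: -0.2222 × log₂(0.2222) = 0.4822
  p(1,0)=2/9: -0.2222 × log₂(0.2222) = 0.4822
  p(1,1)=4/9: -0.4444 × log₂(0.4444) = 0.5200
H(X,Y) = 1.8366 bits


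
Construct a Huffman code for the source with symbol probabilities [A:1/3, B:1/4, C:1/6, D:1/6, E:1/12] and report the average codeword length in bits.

Huffman tree construction:
Combine smallest probabilities repeatedly
Resulting codes:
  A: 11 (length 2)
  B: 01 (length 2)
  C: 101 (length 3)
  D: 00 (length 2)
  E: 100 (length 3)
Average length = Σ p(s) × length(s) = 2.2500 bits


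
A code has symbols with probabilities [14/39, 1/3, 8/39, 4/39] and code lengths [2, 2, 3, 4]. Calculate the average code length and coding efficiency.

Average length L = Σ p_i × l_i = 2.4103 bits
Entropy H = 1.8647 bits
Efficiency η = H/L × 100% = 77.36%


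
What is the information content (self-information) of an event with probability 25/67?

Information content I(x) = -log₂(p(x))
I = -log₂(25/67) = -log₂(0.3731)
I = 1.4222 bits


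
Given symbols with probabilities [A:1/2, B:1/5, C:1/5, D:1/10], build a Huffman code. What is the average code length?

Huffman tree construction:
Combine smallest probabilities repeatedly
Resulting codes:
  A: 0 (length 1)
  B: 111 (length 3)
  C: 10 (length 2)
  D: 110 (length 3)
Average length = Σ p(s) × length(s) = 1.8000 bits


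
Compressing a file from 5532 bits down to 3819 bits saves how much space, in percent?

Space savings = (1 - Compressed/Original) × 100%
= (1 - 3819/5532) × 100%
= 30.97%


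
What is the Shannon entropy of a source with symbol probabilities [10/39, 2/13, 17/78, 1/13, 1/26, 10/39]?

H(X) = -Σ p(x) log₂ p(x)
  -10/39 × log₂(10/39) = 0.5035
  -2/13 × log₂(2/13) = 0.4155
  -17/78 × log₂(17/78) = 0.4790
  -1/13 × log₂(1/13) = 0.2846
  -1/26 × log₂(1/26) = 0.1808
  -10/39 × log₂(10/39) = 0.5035
H(X) = 2.3668 bits


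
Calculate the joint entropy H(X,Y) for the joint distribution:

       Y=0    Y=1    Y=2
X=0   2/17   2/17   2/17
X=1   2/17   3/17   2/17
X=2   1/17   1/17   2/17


H(X,Y) = -Σ p(x,y) log₂ p(x,y)
  p(0,0)=2/17: -0.1176 × log₂(0.1176) = 0.3632
  p(0,1)=2/17: -0.1176 × log₂(0.1176) = 0.3632
  p(0,2)=2/17: -0.1176 × log₂(0.1176) = 0.3632
  p(1,0)=2/17: -0.1176 × log₂(0.1176) = 0.3632
  p(1,1)=3/17: -0.1765 × log₂(0.1765) = 0.4416
  p(1,2)=2/17: -0.1176 × log₂(0.1176) = 0.3632
  p(2,0)=1/17: -0.0588 × log₂(0.0588) = 0.2404
  p(2,1)=1/17: -0.0588 × log₂(0.0588) = 0.2404
  p(2,2)=2/17: -0.1176 × log₂(0.1176) = 0.3632
H(X,Y) = 3.1019 bits


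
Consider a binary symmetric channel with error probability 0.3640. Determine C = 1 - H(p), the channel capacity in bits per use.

For BSC with error probability p:
C = 1 - H(p) where H(p) is binary entropy
H(0.3640) = -0.3640 × log₂(0.3640) - 0.6360 × log₂(0.6360)
H(p) = 0.9460
C = 1 - 0.9460 = 0.0540 bits/use


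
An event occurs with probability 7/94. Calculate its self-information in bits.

Information content I(x) = -log₂(p(x))
I = -log₂(7/94) = -log₂(0.0745)
I = 3.7472 bits


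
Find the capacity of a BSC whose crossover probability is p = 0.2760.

For BSC with error probability p:
C = 1 - H(p) where H(p) is binary entropy
H(0.2760) = -0.2760 × log₂(0.2760) - 0.7240 × log₂(0.7240)
H(p) = 0.8499
C = 1 - 0.8499 = 0.1501 bits/use


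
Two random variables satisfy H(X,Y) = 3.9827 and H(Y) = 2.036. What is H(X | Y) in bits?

Chain rule: H(X,Y) = H(X|Y) + H(Y)
H(X|Y) = H(X,Y) - H(Y) = 3.9827 - 2.036 = 1.9467 bits


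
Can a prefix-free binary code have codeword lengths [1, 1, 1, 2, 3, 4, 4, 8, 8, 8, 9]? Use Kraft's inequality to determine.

Kraft inequality: Σ 2^(-l_i) ≤ 1 for prefix-free code
Calculating: 2^(-1) + 2^(-1) + 2^(-1) + 2^(-2) + 2^(-3) + 2^(-4) + 2^(-4) + 2^(-8) + 2^(-8) + 2^(-8) + 2^(-9)
= 0.5 + 0.5 + 0.5 + 0.25 + 0.125 + 0.0625 + 0.0625 + 0.00390625 + 0.00390625 + 0.00390625 + 0.001953125
= 2.0137
Since 2.0137 > 1, prefix-free code does not exist


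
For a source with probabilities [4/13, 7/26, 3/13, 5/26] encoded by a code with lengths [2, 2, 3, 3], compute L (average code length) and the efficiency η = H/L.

Average length L = Σ p_i × l_i = 2.4231 bits
Entropy H = 1.9785 bits
Efficiency η = H/L × 100% = 81.65%


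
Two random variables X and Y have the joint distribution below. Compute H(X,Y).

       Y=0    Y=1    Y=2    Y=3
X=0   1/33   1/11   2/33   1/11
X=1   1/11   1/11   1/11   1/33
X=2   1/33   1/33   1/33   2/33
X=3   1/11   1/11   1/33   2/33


H(X,Y) = -Σ p(x,y) log₂ p(x,y)
  p(0,0)=1/33: -0.0303 × log₂(0.0303) = 0.1529
  p(0,1)=1/11: -0.0909 × log₂(0.0909) = 0.3145
  p(0,2)=2/33: -0.0606 × log₂(0.0606) = 0.2451
  p(0,3)=1/11: -0.0909 × log₂(0.0909) = 0.3145
  p(1,0)=1/11: -0.0909 × log₂(0.0909) = 0.3145
  p(1,1)=1/11: -0.0909 × log₂(0.0909) = 0.3145
  p(1,2)=1/11: -0.0909 × log₂(0.0909) = 0.3145
  p(1,3)=1/33: -0.0303 × log₂(0.0303) = 0.1529
  p(2,0)=1/33: -0.0303 × log₂(0.0303) = 0.1529
  p(2,1)=1/33: -0.0303 × log₂(0.0303) = 0.1529
  p(2,2)=1/33: -0.0303 × log₂(0.0303) = 0.1529
  p(2,3)=2/33: -0.0606 × log₂(0.0606) = 0.2451
  p(3,0)=1/11: -0.0909 × log₂(0.0909) = 0.3145
  p(3,1)=1/11: -0.0909 × log₂(0.0909) = 0.3145
  p(3,2)=1/33: -0.0303 × log₂(0.0303) = 0.1529
  p(3,3)=2/33: -0.0606 × log₂(0.0606) = 0.2451
H(X,Y) = 3.8540 bits
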